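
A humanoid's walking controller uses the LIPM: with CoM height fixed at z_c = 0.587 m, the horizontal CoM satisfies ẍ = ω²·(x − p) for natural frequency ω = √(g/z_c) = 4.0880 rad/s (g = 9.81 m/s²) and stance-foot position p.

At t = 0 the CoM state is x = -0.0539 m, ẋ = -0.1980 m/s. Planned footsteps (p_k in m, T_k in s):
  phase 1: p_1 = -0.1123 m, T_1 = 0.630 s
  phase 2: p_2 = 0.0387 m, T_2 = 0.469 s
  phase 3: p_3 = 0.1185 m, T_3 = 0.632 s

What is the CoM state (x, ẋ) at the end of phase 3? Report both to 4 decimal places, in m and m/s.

phase 1: p=-0.1123, T=0.630, ωT=2.575440, cosh=6.606608, sinh=6.530488; start (x,ẋ)=(-0.053900, -0.198000) → end (x,ẋ)=(-0.042775, 0.250975)
phase 2: p=0.0387, T=0.469, ωT=1.917272, cosh=3.474692, sinh=3.327684; start (x,ẋ)=(-0.042775, 0.250975) → end (x,ẋ)=(-0.040102, -0.236285)
phase 3: p=0.1185, T=0.632, ωT=2.583616, cosh=6.660223, sinh=6.584722; start (x,ẋ)=(-0.040102, -0.236285) → end (x,ẋ)=(-1.318422, -5.843023)

x = -1.3184, ẋ = -5.8430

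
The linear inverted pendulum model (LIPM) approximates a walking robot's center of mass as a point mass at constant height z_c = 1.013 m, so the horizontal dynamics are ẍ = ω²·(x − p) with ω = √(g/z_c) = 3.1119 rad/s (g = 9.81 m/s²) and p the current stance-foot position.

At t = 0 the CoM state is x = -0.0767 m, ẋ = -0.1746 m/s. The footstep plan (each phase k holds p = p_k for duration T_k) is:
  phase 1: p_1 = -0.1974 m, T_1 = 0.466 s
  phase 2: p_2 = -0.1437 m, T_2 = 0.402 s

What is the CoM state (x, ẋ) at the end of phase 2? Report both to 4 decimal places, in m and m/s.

x = 0.2418, ẋ = 1.2107

phase 1: p=-0.1974, T=0.466, ωT=1.450145, cosh=2.249135, sinh=2.014599; start (x,ẋ)=(-0.076700, -0.174600) → end (x,ẋ)=(-0.038963, 0.363997)
phase 2: p=-0.1437, T=0.402, ωT=1.250984, cosh=1.890001, sinh=1.603778; start (x,ẋ)=(-0.038963, 0.363997) → end (x,ẋ)=(0.241846, 1.210676)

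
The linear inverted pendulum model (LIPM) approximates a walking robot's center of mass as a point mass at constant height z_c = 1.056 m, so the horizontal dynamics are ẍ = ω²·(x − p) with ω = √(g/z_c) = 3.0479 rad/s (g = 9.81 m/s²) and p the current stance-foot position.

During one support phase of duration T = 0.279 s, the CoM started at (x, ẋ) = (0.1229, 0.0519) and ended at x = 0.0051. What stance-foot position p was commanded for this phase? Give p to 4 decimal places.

p = 0.4722

ωT = 3.0479·0.279 = 0.850364; cosh(ωT) = 1.383879, sinh(ωT) = 0.956620
x(T) = p + (x₀−p)·cosh(ωT) + (ẋ₀/ω)·sinh(ωT) ⇒ p·(1 − cosh) = x(T) − x₀·cosh − (ẋ₀/ω)·sinh
numerator   = 0.0051 − (0.1229)·1.383879 − (0.0519/3.0479)·0.956620 = -0.181268
denominator = 1 − 1.383879 = -0.383879
p = -0.181268 / -0.383879 = 0.4722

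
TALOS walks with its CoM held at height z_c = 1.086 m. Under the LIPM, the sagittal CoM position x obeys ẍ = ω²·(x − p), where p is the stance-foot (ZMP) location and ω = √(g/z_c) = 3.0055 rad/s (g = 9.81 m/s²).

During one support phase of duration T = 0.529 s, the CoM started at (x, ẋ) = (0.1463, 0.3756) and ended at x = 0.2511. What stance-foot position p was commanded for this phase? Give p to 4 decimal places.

p = 0.2678

ωT = 3.0055·0.529 = 1.589910; cosh(ωT) = 2.553625, sinh(ωT) = 2.349681
x(T) = p + (x₀−p)·cosh(ωT) + (ẋ₀/ω)·sinh(ωT) ⇒ p·(1 − cosh) = x(T) − x₀·cosh − (ẋ₀/ω)·sinh
numerator   = 0.2511 − (0.1463)·2.553625 − (0.3756/3.0055)·2.349681 = -0.416137
denominator = 1 − 2.553625 = -1.553625
p = -0.416137 / -1.553625 = 0.2678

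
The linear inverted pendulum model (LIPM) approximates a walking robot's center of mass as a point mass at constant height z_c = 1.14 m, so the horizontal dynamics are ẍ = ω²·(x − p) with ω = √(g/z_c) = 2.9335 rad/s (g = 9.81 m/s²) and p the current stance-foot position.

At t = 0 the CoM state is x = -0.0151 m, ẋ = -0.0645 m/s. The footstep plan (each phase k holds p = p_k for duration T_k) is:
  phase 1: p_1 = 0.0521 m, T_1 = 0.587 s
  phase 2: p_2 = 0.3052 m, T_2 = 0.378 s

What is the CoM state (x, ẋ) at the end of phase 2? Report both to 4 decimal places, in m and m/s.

phase 1: p=0.0521, T=0.587, ωT=1.721964, cosh=2.887112, sinh=2.708398; start (x,ẋ)=(-0.015100, -0.064500) → end (x,ẋ)=(-0.201465, -0.720128)
phase 2: p=0.3052, T=0.378, ωT=1.108863, cosh=1.680422, sinh=1.350488; start (x,ẋ)=(-0.201465, -0.720128) → end (x,ẋ)=(-0.877734, -3.217351)

x = -0.8777, ẋ = -3.2174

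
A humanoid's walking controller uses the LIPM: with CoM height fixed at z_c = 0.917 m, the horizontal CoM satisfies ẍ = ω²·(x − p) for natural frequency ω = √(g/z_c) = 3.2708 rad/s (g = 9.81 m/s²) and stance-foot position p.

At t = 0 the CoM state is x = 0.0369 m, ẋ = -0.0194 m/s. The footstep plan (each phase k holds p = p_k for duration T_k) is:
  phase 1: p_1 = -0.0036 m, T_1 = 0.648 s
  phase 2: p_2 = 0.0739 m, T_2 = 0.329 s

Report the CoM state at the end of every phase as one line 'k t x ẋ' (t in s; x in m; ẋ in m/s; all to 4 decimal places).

phase 1: p=-0.0036, T=0.648, ωT=2.119478, cosh=4.223444, sinh=4.103349; start (x,ẋ)=(0.036900, -0.019400) → end (x,ẋ)=(0.143111, 0.461625)
phase 2: p=0.0739, T=0.329, ωT=1.076093, cosh=1.637061, sinh=1.296136; start (x,ẋ)=(0.143111, 0.461625) → end (x,ẋ)=(0.370134, 1.049124)

1 0.6480 0.1431 0.4616
2 0.9770 0.3701 1.0491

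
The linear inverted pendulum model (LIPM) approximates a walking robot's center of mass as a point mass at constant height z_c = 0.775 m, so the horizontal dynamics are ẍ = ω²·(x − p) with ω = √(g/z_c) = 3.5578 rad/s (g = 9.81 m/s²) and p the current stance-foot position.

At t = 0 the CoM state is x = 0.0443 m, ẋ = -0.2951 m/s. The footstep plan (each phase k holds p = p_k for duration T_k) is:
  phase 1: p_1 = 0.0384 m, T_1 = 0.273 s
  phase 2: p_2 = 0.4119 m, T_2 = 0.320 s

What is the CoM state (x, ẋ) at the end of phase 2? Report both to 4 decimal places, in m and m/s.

x = -0.5432, ẋ = -3.0109

phase 1: p=0.0384, T=0.273, ωT=0.971279, cosh=1.509960, sinh=1.131362; start (x,ẋ)=(0.044300, -0.295100) → end (x,ẋ)=(-0.046531, -0.421841)
phase 2: p=0.4119, T=0.320, ωT=1.138496, cosh=1.721185, sinh=1.400884; start (x,ẋ)=(-0.046531, -0.421841) → end (x,ẋ)=(-0.543245, -3.010919)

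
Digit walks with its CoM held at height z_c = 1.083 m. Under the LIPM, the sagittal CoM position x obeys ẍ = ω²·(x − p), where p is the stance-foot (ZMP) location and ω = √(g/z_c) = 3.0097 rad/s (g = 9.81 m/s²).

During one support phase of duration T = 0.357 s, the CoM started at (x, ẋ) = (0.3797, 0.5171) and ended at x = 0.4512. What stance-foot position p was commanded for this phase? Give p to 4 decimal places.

ωT = 3.0097·0.357 = 1.074463; cosh(ωT) = 1.634950, sinh(ωT) = 1.293469
x(T) = p + (x₀−p)·cosh(ωT) + (ẋ₀/ω)·sinh(ωT) ⇒ p·(1 − cosh) = x(T) − x₀·cosh − (ẋ₀/ω)·sinh
numerator   = 0.4512 − (0.3797)·1.634950 − (0.5171/3.0097)·1.293469 = -0.391823
denominator = 1 − 1.634950 = -0.634950
p = -0.391823 / -0.634950 = 0.6171

p = 0.6171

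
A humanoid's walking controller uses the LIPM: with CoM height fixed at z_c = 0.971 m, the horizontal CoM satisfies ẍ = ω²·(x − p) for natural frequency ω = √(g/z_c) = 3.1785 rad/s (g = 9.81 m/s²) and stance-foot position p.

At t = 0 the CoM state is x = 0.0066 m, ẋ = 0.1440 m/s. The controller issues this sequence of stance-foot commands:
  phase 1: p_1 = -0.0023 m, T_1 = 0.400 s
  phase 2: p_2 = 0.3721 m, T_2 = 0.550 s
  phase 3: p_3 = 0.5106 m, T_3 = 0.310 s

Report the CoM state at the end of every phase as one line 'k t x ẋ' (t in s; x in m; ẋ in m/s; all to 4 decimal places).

phase 1: p=-0.0023, T=0.400, ωT=1.271400, cosh=1.923140, sinh=1.642701; start (x,ẋ)=(0.006600, 0.144000) → end (x,ẋ)=(0.089238, 0.323402)
phase 2: p=0.3721, T=0.550, ωT=1.748175, cosh=2.959101, sinh=2.785009; start (x,ẋ)=(0.089238, 0.323402) → end (x,ẋ)=(-0.181553, -1.546963)
phase 3: p=0.5106, T=0.310, ωT=0.985335, cosh=1.526012, sinh=1.152697; start (x,ẋ)=(-0.181553, -1.546963) → end (x,ẋ)=(-1.106647, -4.896627)

1 0.4000 0.0892 0.3234
2 0.9500 -0.1816 -1.5470
3 1.2600 -1.1066 -4.8966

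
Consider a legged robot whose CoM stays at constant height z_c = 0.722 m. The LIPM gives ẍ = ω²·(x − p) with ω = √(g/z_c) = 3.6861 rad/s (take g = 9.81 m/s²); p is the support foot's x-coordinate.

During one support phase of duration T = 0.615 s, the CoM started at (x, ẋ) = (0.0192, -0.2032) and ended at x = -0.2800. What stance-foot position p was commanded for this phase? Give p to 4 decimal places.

ωT = 3.6861·0.615 = 2.266952; cosh(ωT) = 4.876783, sinh(ωT) = 4.773155
x(T) = p + (x₀−p)·cosh(ωT) + (ẋ₀/ω)·sinh(ωT) ⇒ p·(1 − cosh) = x(T) − x₀·cosh − (ẋ₀/ω)·sinh
numerator   = -0.2800 − (0.0192)·4.876783 − (-0.2032/3.6861)·4.773155 = -0.110509
denominator = 1 − 4.876783 = -3.876783
p = -0.110509 / -3.876783 = 0.0285

p = 0.0285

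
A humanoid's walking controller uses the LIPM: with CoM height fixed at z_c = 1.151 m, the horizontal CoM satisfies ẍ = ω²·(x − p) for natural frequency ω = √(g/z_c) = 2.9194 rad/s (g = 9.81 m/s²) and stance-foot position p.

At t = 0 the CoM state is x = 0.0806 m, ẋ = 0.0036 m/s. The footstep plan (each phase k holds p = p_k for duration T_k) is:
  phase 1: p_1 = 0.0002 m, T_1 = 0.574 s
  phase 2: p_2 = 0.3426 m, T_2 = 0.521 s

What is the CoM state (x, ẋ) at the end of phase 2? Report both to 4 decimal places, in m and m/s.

phase 1: p=0.0002, T=0.574, ωT=1.675736, cosh=2.764947, sinh=2.577777; start (x,ẋ)=(0.080600, 0.003600) → end (x,ẋ)=(0.225680, 0.615009)
phase 2: p=0.3426, T=0.521, ωT=1.521007, cosh=2.397663, sinh=2.179171; start (x,ẋ)=(0.225680, 0.615009) → end (x,ẋ)=(0.521337, 0.730757)

x = 0.5213, ẋ = 0.7308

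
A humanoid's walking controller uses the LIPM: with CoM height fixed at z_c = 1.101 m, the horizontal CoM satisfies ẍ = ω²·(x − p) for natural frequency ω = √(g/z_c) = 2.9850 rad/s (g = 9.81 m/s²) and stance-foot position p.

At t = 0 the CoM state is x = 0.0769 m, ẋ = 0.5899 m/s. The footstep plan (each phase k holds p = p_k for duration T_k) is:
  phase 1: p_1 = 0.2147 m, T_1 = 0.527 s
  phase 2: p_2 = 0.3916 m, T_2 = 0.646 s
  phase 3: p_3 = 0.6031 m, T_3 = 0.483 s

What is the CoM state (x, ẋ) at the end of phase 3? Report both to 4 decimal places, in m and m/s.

x = 1.7484, ẋ = 3.5934

phase 1: p=0.2147, T=0.527, ωT=1.573095, cosh=2.514475, sinh=2.307073; start (x,ẋ)=(0.076900, 0.589900) → end (x,ẋ)=(0.324132, 0.534314)
phase 2: p=0.3916, T=0.646, ωT=1.928310, cosh=3.511635, sinh=3.366242; start (x,ẋ)=(0.324132, 0.534314) → end (x,ẋ)=(0.757234, 1.198385)
phase 3: p=0.6031, T=0.483, ωT=1.441755, cosh=2.232311, sinh=1.995799; start (x,ẋ)=(0.757234, 1.198385) → end (x,ẋ)=(1.748426, 3.593414)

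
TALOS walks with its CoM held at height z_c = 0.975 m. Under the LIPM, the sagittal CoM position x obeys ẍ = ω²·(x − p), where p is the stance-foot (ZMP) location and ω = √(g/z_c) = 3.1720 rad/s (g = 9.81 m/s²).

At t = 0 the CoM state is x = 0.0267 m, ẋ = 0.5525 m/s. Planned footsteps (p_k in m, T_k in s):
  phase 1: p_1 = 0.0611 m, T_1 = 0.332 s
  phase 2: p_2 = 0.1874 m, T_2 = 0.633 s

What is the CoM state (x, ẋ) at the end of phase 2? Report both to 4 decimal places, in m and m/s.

phase 1: p=0.0611, T=0.332, ωT=1.053104, cosh=1.607694, sinh=1.258841; start (x,ẋ)=(0.026700, 0.552500) → end (x,ẋ)=(0.225061, 0.750890)
phase 2: p=0.1874, T=0.633, ωT=2.007876, cosh=3.790878, sinh=3.656604; start (x,ẋ)=(0.225061, 0.750890) → end (x,ẋ)=(1.195775, 3.283350)

x = 1.1958, ẋ = 3.2833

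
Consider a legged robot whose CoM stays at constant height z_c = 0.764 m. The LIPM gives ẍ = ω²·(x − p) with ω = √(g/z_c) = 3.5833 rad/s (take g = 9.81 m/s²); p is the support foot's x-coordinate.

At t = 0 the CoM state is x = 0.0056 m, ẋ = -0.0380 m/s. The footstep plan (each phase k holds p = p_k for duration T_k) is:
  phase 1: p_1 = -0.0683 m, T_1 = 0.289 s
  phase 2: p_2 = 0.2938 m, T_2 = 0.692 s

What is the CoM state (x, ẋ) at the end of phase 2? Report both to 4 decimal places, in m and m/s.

x = -0.8172, ẋ = -3.8814

phase 1: p=-0.0683, T=0.289, ωT=1.035574, cosh=1.585872, sinh=1.230850; start (x,ẋ)=(0.005600, -0.038000) → end (x,ẋ)=(0.035843, 0.265673)
phase 2: p=0.2938, T=0.692, ωT=2.479644, cosh=6.010391, sinh=5.926618; start (x,ẋ)=(0.035843, 0.265673) → end (x,ẋ)=(-0.817211, -3.881393)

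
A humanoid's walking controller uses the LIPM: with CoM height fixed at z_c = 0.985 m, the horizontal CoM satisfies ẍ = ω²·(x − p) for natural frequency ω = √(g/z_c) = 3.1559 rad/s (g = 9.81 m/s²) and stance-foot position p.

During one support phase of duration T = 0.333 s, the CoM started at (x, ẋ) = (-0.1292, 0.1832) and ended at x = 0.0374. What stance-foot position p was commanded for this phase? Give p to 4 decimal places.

p = -0.2841

ωT = 3.1559·0.333 = 1.050915; cosh(ωT) = 1.604942, sinh(ωT) = 1.255324
x(T) = p + (x₀−p)·cosh(ωT) + (ẋ₀/ω)·sinh(ωT) ⇒ p·(1 − cosh) = x(T) − x₀·cosh − (ẋ₀/ω)·sinh
numerator   = 0.0374 − (-0.1292)·1.604942 − (0.1832/3.1559)·1.255324 = 0.171887
denominator = 1 − 1.604942 = -0.604942
p = 0.171887 / -0.604942 = -0.2841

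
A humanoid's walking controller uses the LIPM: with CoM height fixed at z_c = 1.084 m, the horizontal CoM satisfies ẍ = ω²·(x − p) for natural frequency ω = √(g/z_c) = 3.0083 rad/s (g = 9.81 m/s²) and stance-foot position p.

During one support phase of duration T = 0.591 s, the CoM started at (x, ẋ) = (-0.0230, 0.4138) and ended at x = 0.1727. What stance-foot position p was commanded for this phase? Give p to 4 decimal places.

ωT = 3.0083·0.591 = 1.777905; cosh(ωT) = 3.043220, sinh(ωT) = 2.874228
x(T) = p + (x₀−p)·cosh(ωT) + (ẋ₀/ω)·sinh(ωT) ⇒ p·(1 − cosh) = x(T) − x₀·cosh − (ẋ₀/ω)·sinh
numerator   = 0.1727 − (-0.0230)·3.043220 − (0.4138/3.0083)·2.874228 = -0.152664
denominator = 1 − 3.043220 = -2.043220
p = -0.152664 / -2.043220 = 0.0747

p = 0.0747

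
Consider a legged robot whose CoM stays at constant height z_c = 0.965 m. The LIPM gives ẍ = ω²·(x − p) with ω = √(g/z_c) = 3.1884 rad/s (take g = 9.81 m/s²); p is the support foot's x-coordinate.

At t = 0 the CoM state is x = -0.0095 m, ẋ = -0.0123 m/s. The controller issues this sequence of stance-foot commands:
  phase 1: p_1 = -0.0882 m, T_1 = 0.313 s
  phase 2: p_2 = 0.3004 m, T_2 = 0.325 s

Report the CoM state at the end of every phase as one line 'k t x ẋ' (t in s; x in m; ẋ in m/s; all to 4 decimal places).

phase 1: p=-0.0882, T=0.313, ωT=0.997969, cosh=1.540697, sinh=1.172070; start (x,ẋ)=(-0.009500, -0.012300) → end (x,ẋ)=(0.028531, 0.275154)
phase 2: p=0.3004, T=0.325, ωT=1.036230, cosh=1.586680, sinh=1.231891; start (x,ẋ)=(0.028531, 0.275154) → end (x,ẋ)=(-0.024659, -0.631254)

1 0.3130 0.0285 0.2752
2 0.6380 -0.0247 -0.6313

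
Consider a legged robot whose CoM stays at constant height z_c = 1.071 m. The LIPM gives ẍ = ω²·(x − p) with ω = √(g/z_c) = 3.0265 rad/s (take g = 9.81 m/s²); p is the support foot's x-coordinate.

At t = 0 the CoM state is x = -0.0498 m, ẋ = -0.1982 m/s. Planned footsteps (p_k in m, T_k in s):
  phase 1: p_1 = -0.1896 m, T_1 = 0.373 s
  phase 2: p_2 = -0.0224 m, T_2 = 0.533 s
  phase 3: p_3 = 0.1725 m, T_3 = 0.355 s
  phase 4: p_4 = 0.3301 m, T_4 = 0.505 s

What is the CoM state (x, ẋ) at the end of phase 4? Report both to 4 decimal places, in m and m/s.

phase 1: p=-0.1896, T=0.373, ωT=1.128885, cosh=1.707800, sinh=1.384406; start (x,ẋ)=(-0.049800, -0.198200) → end (x,ẋ)=(-0.041512, 0.247263)
phase 2: p=-0.0224, T=0.533, ωT=1.613125, cosh=2.608865, sinh=2.409601; start (x,ẋ)=(-0.041512, 0.247263) → end (x,ẋ)=(0.124602, 0.505699)
phase 3: p=0.1725, T=0.355, ωT=1.074407, cosh=1.634879, sinh=1.293379; start (x,ẋ)=(0.124602, 0.505699) → end (x,ẋ)=(0.310304, 0.639265)
phase 4: p=0.3301, T=0.505, ωT=1.528382, cosh=2.413800, sinh=2.196913; start (x,ẋ)=(0.310304, 0.639265) → end (x,ẋ)=(0.746355, 1.411437)

x = 0.7464, ẋ = 1.4114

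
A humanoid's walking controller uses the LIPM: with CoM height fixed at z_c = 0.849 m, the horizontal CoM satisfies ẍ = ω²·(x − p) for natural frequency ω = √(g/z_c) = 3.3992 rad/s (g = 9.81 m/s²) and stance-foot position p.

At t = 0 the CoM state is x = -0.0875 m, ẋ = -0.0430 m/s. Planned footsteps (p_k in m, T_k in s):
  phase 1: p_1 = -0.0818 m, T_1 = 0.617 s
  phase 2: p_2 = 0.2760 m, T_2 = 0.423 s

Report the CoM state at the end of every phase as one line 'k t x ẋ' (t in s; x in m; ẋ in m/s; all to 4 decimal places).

phase 1: p=-0.0818, T=0.617, ωT=2.097306, cosh=4.133495, sinh=4.010708; start (x,ẋ)=(-0.087500, -0.043000) → end (x,ẋ)=(-0.156097, -0.255450)
phase 2: p=0.2760, T=0.423, ωT=1.437862, cosh=2.224557, sinh=1.987122; start (x,ẋ)=(-0.156097, -0.255450) → end (x,ẋ)=(-0.834556, -3.486913)

1 0.6170 -0.1561 -0.2554
2 1.0400 -0.8346 -3.4869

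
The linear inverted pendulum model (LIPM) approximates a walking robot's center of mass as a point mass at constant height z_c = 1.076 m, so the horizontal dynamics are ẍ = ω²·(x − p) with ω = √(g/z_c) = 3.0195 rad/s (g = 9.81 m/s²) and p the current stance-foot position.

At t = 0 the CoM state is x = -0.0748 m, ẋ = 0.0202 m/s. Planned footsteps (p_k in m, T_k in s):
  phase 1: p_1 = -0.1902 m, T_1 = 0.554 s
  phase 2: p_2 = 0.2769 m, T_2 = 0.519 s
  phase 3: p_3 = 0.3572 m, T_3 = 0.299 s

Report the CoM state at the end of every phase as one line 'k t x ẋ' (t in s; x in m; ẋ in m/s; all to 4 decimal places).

1 0.5540 0.1452 0.9511
2 1.0730 0.6695 1.4669
3 1.3720 1.3064 3.0784

phase 1: p=-0.1902, T=0.554, ωT=1.672803, cosh=2.757399, sinh=2.569679; start (x,ẋ)=(-0.074800, 0.020200) → end (x,ẋ)=(0.145195, 0.951105)
phase 2: p=0.2769, T=0.519, ωT=1.567120, cosh=2.500736, sinh=2.292091; start (x,ẋ)=(0.145195, 0.951105) → end (x,ẋ)=(0.669520, 1.466934)
phase 3: p=0.3572, T=0.299, ωT=0.902830, cosh=1.435998, sinh=1.030577; start (x,ẋ)=(0.669520, 1.466934) → end (x,ẋ)=(1.306366, 3.078400)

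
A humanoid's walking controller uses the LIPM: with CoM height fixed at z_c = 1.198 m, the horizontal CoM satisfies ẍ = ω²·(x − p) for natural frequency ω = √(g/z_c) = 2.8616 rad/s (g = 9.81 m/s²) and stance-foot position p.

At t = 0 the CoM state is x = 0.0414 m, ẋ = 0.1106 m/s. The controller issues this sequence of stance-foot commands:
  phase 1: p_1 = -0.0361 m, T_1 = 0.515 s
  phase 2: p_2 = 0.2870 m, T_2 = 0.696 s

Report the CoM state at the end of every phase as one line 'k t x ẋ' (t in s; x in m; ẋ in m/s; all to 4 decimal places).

phase 1: p=-0.0361, T=0.515, ωT=1.473724, cosh=2.297266, sinh=2.068196; start (x,ẋ)=(0.041400, 0.110600) → end (x,ẋ)=(0.221873, 0.712750)
phase 2: p=0.2870, T=0.696, ωT=1.991674, cosh=3.732127, sinh=3.595660; start (x,ẋ)=(0.221873, 0.712750) → end (x,ẋ)=(0.939524, 1.989961)

1 0.5150 0.2219 0.7127
2 1.2110 0.9395 1.9900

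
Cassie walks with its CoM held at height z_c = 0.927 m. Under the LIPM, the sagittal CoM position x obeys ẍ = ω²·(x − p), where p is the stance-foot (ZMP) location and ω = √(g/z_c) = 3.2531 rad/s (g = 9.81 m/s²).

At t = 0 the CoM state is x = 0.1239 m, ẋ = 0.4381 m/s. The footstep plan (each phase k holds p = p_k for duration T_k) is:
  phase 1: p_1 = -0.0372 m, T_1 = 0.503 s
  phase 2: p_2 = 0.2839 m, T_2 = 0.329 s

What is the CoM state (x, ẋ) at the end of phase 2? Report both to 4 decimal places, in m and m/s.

x = 1.9766, ẋ = 5.8589

phase 1: p=-0.0372, T=0.503, ωT=1.636309, cosh=2.665438, sinh=2.470741; start (x,ẋ)=(0.123900, 0.438100) → end (x,ẋ)=(0.724940, 2.462580)
phase 2: p=0.2839, T=0.329, ωT=1.070270, cosh=1.629541, sinh=1.286625; start (x,ẋ)=(0.724940, 2.462580) → end (x,ẋ)=(1.976562, 5.858860)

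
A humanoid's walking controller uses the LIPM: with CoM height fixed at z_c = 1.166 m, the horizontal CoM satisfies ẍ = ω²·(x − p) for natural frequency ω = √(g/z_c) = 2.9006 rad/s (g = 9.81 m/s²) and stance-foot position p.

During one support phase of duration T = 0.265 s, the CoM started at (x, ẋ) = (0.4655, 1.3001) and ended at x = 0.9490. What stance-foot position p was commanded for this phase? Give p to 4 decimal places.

p = 0.1302

ωT = 2.9006·0.265 = 0.768659; cosh(ωT) = 1.310253, sinh(ωT) = 0.846619
x(T) = p + (x₀−p)·cosh(ωT) + (ẋ₀/ω)·sinh(ωT) ⇒ p·(1 − cosh) = x(T) − x₀·cosh − (ẋ₀/ω)·sinh
numerator   = 0.9490 − (0.4655)·1.310253 − (1.3001/2.9006)·0.846619 = -0.040392
denominator = 1 − 1.310253 = -0.310253
p = -0.040392 / -0.310253 = 0.1302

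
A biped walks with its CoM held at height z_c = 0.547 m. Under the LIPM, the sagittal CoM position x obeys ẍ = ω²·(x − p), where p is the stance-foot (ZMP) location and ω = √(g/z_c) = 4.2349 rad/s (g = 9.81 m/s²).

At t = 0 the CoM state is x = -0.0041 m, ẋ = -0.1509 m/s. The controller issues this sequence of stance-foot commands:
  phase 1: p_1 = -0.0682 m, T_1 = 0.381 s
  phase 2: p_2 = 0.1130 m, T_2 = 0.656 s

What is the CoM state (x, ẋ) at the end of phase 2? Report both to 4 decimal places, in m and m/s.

x = -0.2000, ẋ = -1.2829

phase 1: p=-0.0682, T=0.381, ωT=1.613497, cosh=2.609763, sinh=2.410573; start (x,ẋ)=(-0.004100, -0.150900) → end (x,ẋ)=(0.013191, 0.260554)
phase 2: p=0.1130, T=0.656, ωT=2.778094, cosh=8.075245, sinh=8.013088; start (x,ẋ)=(0.013191, 0.260554) → end (x,ẋ)=(-0.199973, -1.282941)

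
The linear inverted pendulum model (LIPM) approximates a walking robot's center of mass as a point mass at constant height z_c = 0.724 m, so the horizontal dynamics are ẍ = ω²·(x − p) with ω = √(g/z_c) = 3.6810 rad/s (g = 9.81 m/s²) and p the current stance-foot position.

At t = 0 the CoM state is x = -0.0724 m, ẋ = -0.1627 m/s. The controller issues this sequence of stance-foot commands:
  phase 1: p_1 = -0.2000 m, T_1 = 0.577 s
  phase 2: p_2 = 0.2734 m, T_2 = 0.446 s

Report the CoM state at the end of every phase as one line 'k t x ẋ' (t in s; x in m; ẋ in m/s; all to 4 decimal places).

1 0.5770 0.1590 1.2461
2 1.0230 0.8083 2.2919

phase 1: p=-0.2000, T=0.577, ωT=2.123937, cosh=4.241781, sinh=4.122221; start (x,ẋ)=(-0.072400, -0.162700) → end (x,ẋ)=(0.159049, 1.246051)
phase 2: p=0.2734, T=0.446, ωT=1.641726, cosh=2.678860, sinh=2.485215; start (x,ẋ)=(0.159049, 1.246051) → end (x,ẋ)=(0.808338, 2.291908)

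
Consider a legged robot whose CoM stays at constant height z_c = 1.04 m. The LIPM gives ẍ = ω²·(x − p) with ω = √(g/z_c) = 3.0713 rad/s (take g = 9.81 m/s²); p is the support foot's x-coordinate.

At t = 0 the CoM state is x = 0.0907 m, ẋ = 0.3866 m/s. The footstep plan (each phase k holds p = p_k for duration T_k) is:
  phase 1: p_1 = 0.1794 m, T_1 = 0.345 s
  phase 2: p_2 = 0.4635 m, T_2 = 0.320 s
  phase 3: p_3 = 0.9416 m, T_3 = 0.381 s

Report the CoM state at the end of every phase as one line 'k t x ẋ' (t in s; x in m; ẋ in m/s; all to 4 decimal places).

1 0.3450 0.1958 0.2789
2 0.6650 0.1602 -0.5196
3 1.0460 -0.6851 -4.4125

phase 1: p=0.1794, T=0.345, ωT=1.059598, cosh=1.615904, sinh=1.269309; start (x,ẋ)=(0.090700, 0.386600) → end (x,ẋ)=(0.195844, 0.278918)
phase 2: p=0.4635, T=0.320, ωT=0.982816, cosh=1.523113, sinh=1.148857; start (x,ẋ)=(0.195844, 0.278918) → end (x,ẋ)=(0.160162, -0.519598)
phase 3: p=0.9416, T=0.381, ωT=1.170165, cosh=1.766420, sinh=1.456105; start (x,ẋ)=(0.160162, -0.519598) → end (x,ẋ)=(-0.685090, -4.412526)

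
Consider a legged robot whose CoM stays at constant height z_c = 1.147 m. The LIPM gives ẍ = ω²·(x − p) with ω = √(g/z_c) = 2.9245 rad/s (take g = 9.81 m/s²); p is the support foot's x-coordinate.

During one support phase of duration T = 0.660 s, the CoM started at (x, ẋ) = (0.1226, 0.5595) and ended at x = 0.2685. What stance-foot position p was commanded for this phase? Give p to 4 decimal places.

ωT = 2.9245·0.660 = 1.930170; cosh(ωT) = 3.517903, sinh(ωT) = 3.372779
x(T) = p + (x₀−p)·cosh(ωT) + (ẋ₀/ω)·sinh(ωT) ⇒ p·(1 − cosh) = x(T) − x₀·cosh − (ẋ₀/ω)·sinh
numerator   = 0.2685 − (0.1226)·3.517903 − (0.5595/2.9245)·3.372779 = -0.808057
denominator = 1 − 3.517903 = -2.517903
p = -0.808057 / -2.517903 = 0.3209

p = 0.3209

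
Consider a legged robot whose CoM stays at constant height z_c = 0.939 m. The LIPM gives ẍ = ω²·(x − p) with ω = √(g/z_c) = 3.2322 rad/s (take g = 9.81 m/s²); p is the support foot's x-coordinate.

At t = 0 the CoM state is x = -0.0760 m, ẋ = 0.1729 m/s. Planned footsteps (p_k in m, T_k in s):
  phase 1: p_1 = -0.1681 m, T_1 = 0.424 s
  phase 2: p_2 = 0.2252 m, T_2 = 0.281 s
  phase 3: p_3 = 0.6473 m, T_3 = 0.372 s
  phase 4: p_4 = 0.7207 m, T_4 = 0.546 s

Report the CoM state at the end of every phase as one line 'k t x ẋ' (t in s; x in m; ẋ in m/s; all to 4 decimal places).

1 0.4240 0.1234 0.9105
2 0.7050 0.3710 0.9710
3 1.0770 0.6007 0.4097
4 1.6230 0.7194 0.1323

phase 1: p=-0.1681, T=0.424, ωT=1.370453, cosh=2.095562, sinh=1.841571; start (x,ẋ)=(-0.076000, 0.172900) → end (x,ẋ)=(0.123412, 0.910532)
phase 2: p=0.2252, T=0.281, ωT=0.908248, cosh=1.441602, sinh=1.038372; start (x,ẋ)=(0.123412, 0.910532) → end (x,ẋ)=(0.370979, 0.971002)
phase 3: p=0.6473, T=0.372, ωT=1.202378, cosh=1.814251, sinh=1.513772; start (x,ẋ)=(0.370979, 0.971002) → end (x,ẋ)=(0.600745, 0.409654)
phase 4: p=0.7207, T=0.546, ωT=1.764781, cosh=3.005759, sinh=2.834535; start (x,ẋ)=(0.600745, 0.409654) → end (x,ẋ)=(0.719397, 0.132318)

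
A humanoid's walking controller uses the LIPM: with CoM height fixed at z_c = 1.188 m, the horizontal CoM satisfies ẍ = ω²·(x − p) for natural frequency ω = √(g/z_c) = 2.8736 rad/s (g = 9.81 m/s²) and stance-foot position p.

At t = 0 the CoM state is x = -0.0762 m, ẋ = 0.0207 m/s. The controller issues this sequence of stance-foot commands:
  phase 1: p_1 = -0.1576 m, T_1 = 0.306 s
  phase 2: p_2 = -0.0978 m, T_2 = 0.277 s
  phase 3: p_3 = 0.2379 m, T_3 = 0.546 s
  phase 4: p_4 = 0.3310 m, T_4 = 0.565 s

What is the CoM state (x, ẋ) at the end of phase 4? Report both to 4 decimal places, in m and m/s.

x = 0.1386, ẋ = -0.4590

phase 1: p=-0.1576, T=0.306, ωT=0.879322, cosh=1.412165, sinh=0.997100; start (x,ẋ)=(-0.076200, 0.020700) → end (x,ẋ)=(-0.035467, 0.262465)
phase 2: p=-0.0978, T=0.277, ωT=0.795987, cosh=1.333882, sinh=0.882746; start (x,ẋ)=(-0.035467, 0.262465) → end (x,ẋ)=(0.065972, 0.508214)
phase 3: p=0.2379, T=0.546, ωT=1.568986, cosh=2.505016, sinh=2.296759; start (x,ẋ)=(0.065972, 0.508214) → end (x,ẋ)=(0.213413, 0.138361)
phase 4: p=0.3310, T=0.565, ωT=1.623584, cosh=2.634212, sinh=2.437021; start (x,ẋ)=(0.213413, 0.138361) → end (x,ẋ)=(0.138590, -0.458994)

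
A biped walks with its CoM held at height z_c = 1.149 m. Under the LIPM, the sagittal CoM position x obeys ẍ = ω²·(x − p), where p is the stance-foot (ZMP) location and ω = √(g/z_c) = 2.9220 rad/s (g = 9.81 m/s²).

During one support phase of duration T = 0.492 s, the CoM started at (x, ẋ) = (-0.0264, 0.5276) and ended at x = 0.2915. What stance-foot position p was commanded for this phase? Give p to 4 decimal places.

ωT = 2.9220·0.492 = 1.437624; cosh(ωT) = 2.224085, sinh(ωT) = 1.986594
x(T) = p + (x₀−p)·cosh(ωT) + (ẋ₀/ω)·sinh(ωT) ⇒ p·(1 − cosh) = x(T) − x₀·cosh − (ẋ₀/ω)·sinh
numerator   = 0.2915 − (-0.0264)·2.224085 − (0.5276/2.9220)·1.986594 = -0.008486
denominator = 1 − 2.224085 = -1.224085
p = -0.008486 / -1.224085 = 0.0069

p = 0.0069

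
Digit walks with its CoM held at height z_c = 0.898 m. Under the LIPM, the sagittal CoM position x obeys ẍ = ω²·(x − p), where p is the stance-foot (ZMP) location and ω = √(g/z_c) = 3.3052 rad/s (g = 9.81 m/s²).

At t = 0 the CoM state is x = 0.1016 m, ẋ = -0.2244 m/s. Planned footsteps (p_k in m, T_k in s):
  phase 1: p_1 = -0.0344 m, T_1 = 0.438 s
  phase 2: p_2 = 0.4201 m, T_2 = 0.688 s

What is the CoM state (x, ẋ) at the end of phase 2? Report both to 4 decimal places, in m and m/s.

phase 1: p=-0.0344, T=0.438, ωT=1.447678, cosh=2.244171, sinh=2.009055; start (x,ẋ)=(0.101600, -0.224400) → end (x,ẋ)=(0.134406, 0.399493)
phase 2: p=0.4201, T=0.688, ωT=2.273978, cosh=4.910440, sinh=4.807538; start (x,ẋ)=(0.134406, 0.399493) → end (x,ẋ)=(-0.401704, -2.577950)

x = -0.4017, ẋ = -2.5780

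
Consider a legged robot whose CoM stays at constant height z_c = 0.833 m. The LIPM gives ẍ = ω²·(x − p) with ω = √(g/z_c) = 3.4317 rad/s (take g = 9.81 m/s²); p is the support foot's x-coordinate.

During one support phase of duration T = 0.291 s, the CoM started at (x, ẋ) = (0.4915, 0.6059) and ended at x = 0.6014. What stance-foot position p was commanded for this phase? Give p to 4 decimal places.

p = 0.6710

ωT = 3.4317·0.291 = 0.998625; cosh(ωT) = 1.541466, sinh(ωT) = 1.173080
x(T) = p + (x₀−p)·cosh(ωT) + (ẋ₀/ω)·sinh(ωT) ⇒ p·(1 − cosh) = x(T) − x₀·cosh − (ẋ₀/ω)·sinh
numerator   = 0.6014 − (0.4915)·1.541466 − (0.6059/3.4317)·1.173080 = -0.363349
denominator = 1 − 1.541466 = -0.541466
p = -0.363349 / -0.541466 = 0.6710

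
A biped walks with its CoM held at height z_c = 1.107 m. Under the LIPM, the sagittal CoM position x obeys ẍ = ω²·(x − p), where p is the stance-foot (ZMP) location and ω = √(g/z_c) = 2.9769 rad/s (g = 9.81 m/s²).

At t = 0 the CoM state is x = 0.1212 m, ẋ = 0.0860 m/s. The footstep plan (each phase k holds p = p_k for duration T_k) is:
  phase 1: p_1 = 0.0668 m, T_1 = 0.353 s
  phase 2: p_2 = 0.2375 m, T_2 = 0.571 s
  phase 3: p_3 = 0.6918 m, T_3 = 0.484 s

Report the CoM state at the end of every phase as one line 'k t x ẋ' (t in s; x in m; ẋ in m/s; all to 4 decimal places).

phase 1: p=0.0668, T=0.353, ωT=1.050846, cosh=1.604855, sinh=1.255213; start (x,ẋ)=(0.121200, 0.086000) → end (x,ẋ)=(0.190366, 0.341291)
phase 2: p=0.2375, T=0.571, ωT=1.699810, cosh=2.827813, sinh=2.645094; start (x,ẋ)=(0.190366, 0.341291) → end (x,ẋ)=(0.407465, 0.593967)
phase 3: p=0.6918, T=0.484, ωT=1.440820, cosh=2.230445, sinh=1.993711; start (x,ẋ)=(0.407465, 0.593967) → end (x,ẋ)=(0.455402, -0.362741)

1 0.3530 0.1904 0.3413
2 0.9240 0.4075 0.5940
3 1.4080 0.4554 -0.3627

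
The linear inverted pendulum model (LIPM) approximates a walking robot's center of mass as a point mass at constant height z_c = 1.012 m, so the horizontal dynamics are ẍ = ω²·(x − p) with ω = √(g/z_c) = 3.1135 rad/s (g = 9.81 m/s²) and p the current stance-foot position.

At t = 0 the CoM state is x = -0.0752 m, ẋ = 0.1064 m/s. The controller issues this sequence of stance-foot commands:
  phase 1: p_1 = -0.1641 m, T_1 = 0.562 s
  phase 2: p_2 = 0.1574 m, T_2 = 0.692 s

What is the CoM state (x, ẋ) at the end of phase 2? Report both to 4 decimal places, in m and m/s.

x = 1.8063, ẋ = 5.2464

phase 1: p=-0.1641, T=0.562, ωT=1.749787, cosh=2.963594, sinh=2.789783; start (x,ẋ)=(-0.075200, 0.106400) → end (x,ẋ)=(0.194701, 1.087511)
phase 2: p=0.1574, T=0.692, ωT=2.154542, cosh=4.369948, sinh=4.253992; start (x,ẋ)=(0.194701, 1.087511) → end (x,ẋ)=(1.806275, 5.246409)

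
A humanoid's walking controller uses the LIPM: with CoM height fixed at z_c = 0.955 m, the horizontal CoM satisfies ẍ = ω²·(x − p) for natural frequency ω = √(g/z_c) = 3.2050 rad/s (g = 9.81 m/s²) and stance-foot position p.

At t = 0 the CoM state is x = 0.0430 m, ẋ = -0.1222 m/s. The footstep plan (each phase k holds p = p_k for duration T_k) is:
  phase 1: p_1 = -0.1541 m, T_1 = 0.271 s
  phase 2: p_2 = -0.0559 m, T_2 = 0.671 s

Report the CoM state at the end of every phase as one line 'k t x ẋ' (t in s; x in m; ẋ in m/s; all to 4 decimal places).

phase 1: p=-0.1541, T=0.271, ωT=0.868555, cosh=1.401511, sinh=0.981953; start (x,ẋ)=(0.043000, -0.122200) → end (x,ẋ)=(0.084698, 0.449041)
phase 2: p=-0.0559, T=0.671, ωT=2.150555, cosh=4.353022, sinh=4.236602; start (x,ẋ)=(0.084698, 0.449041) → end (x,ẋ)=(1.149701, 3.863767)

1 0.2710 0.0847 0.4490
2 0.9420 1.1497 3.8638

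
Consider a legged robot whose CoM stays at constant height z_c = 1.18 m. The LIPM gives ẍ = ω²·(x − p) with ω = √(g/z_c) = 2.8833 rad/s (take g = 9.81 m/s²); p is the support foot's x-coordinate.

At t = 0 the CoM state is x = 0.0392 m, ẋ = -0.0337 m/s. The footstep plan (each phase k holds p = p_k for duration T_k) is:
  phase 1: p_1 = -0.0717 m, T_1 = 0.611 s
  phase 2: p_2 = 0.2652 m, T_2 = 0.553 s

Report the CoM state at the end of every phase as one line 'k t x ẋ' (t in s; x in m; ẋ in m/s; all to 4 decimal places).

1 0.6110 0.2276 0.8024
2 1.1640 0.8261 1.8020

phase 1: p=-0.0717, T=0.611, ωT=1.761696, cosh=2.997029, sinh=2.825276; start (x,ẋ)=(0.039200, -0.033700) → end (x,ẋ)=(0.227649, 0.802405)
phase 2: p=0.2652, T=0.553, ωT=1.594465, cosh=2.564355, sinh=2.361338; start (x,ẋ)=(0.227649, 0.802405) → end (x,ẋ)=(0.826051, 1.801985)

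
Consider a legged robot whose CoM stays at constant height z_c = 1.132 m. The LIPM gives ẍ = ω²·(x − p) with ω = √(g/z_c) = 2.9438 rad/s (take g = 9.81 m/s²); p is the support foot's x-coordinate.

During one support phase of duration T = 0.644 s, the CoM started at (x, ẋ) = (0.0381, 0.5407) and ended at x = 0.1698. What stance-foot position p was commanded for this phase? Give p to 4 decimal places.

p = 0.2319

ωT = 2.9438·0.644 = 1.895807; cosh(ωT) = 3.404059, sinh(ωT) = 3.253862
x(T) = p + (x₀−p)·cosh(ωT) + (ẋ₀/ω)·sinh(ωT) ⇒ p·(1 − cosh) = x(T) − x₀·cosh − (ẋ₀/ω)·sinh
numerator   = 0.1698 − (0.0381)·3.404059 − (0.5407/2.9438)·3.253862 = -0.557545
denominator = 1 − 3.404059 = -2.404059
p = -0.557545 / -2.404059 = 0.2319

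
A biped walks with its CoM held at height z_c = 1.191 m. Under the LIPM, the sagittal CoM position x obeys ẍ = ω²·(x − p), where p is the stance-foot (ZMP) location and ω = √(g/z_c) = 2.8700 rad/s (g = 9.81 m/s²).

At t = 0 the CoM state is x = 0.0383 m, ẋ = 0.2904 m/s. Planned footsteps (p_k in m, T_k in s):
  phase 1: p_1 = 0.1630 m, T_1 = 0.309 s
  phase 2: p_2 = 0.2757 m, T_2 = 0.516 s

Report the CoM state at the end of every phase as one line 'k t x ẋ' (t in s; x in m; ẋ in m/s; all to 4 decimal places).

phase 1: p=0.1630, T=0.309, ωT=0.886830, cosh=1.419691, sinh=1.007731; start (x,ẋ)=(0.038300, 0.290400) → end (x,ẋ)=(0.087931, 0.051622)
phase 2: p=0.2757, T=0.516, ωT=1.480920, cosh=2.312209, sinh=2.084780; start (x,ẋ)=(0.087931, 0.051622) → end (x,ẋ)=(-0.120961, -1.004117)

1 0.3090 0.0879 0.0516
2 0.8250 -0.1210 -1.0041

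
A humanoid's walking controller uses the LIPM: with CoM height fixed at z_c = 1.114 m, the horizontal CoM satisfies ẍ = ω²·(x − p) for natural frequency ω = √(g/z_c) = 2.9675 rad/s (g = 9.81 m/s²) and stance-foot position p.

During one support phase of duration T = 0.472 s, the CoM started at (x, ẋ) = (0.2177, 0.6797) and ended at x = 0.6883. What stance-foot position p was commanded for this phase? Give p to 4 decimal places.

ωT = 2.9675·0.472 = 1.400660; cosh(ωT) = 2.152156, sinh(ωT) = 1.905722
x(T) = p + (x₀−p)·cosh(ωT) + (ẋ₀/ω)·sinh(ωT) ⇒ p·(1 − cosh) = x(T) − x₀·cosh − (ẋ₀/ω)·sinh
numerator   = 0.6883 − (0.2177)·2.152156 − (0.6797/2.9675)·1.905722 = -0.216726
denominator = 1 − 2.152156 = -1.152156
p = -0.216726 / -1.152156 = 0.1881

p = 0.1881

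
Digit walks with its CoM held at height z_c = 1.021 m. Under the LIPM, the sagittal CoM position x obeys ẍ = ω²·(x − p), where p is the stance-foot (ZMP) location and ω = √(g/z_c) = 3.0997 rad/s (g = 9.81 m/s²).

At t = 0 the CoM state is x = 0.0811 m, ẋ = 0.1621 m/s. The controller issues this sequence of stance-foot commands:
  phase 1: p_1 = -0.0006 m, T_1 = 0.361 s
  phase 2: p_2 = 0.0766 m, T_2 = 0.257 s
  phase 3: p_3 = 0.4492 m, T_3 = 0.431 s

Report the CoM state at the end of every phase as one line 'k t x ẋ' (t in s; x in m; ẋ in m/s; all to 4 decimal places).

phase 1: p=-0.0006, T=0.361, ωT=1.118992, cosh=1.694187, sinh=1.367578; start (x,ẋ)=(0.081100, 0.162100) → end (x,ẋ)=(0.209333, 0.620961)
phase 2: p=0.0766, T=0.257, ωT=0.796623, cosh=1.334443, sinh=0.883594; start (x,ẋ)=(0.209333, 0.620961) → end (x,ẋ)=(0.430735, 1.192177)
phase 3: p=0.4492, T=0.431, ωT=1.335971, cosh=2.033295, sinh=1.770392; start (x,ẋ)=(0.430735, 1.192177) → end (x,ẋ)=(1.092566, 2.322715)

1 0.3610 0.2093 0.6210
2 0.6180 0.4307 1.1922
3 1.0490 1.0926 2.3227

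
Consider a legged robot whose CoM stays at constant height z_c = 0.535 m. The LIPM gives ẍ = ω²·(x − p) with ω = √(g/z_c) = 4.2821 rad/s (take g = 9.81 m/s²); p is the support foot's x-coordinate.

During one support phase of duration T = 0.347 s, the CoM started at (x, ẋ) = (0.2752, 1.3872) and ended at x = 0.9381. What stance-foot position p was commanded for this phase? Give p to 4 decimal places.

p = 0.2874

ωT = 4.2821·0.347 = 1.485889; cosh(ωT) = 2.322596, sinh(ωT) = 2.096295
x(T) = p + (x₀−p)·cosh(ωT) + (ẋ₀/ω)·sinh(ωT) ⇒ p·(1 − cosh) = x(T) − x₀·cosh − (ẋ₀/ω)·sinh
numerator   = 0.9381 − (0.2752)·2.322596 − (1.3872/4.2821)·2.096295 = -0.380180
denominator = 1 − 2.322596 = -1.322596
p = -0.380180 / -1.322596 = 0.2874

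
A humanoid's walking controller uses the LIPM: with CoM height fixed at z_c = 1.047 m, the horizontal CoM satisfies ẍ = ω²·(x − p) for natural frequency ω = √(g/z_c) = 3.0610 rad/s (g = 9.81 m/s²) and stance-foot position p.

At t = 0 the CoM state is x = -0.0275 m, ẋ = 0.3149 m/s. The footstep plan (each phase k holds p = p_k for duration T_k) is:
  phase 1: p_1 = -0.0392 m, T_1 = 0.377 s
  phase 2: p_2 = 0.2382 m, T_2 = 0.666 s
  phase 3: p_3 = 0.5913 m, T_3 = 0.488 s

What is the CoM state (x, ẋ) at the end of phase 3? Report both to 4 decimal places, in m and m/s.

x = 1.2300, ẋ = 2.2251

phase 1: p=-0.0392, T=0.377, ωT=1.153997, cosh=1.743108, sinh=1.427734; start (x,ẋ)=(-0.027500, 0.314900) → end (x,ẋ)=(0.128072, 0.600037)
phase 2: p=0.2382, T=0.666, ωT=2.038626, cosh=3.905129, sinh=3.774921; start (x,ẋ)=(0.128072, 0.600037) → end (x,ẋ)=(0.548122, 1.070692)
phase 3: p=0.5913, T=0.488, ωT=1.493768, cosh=2.339186, sinh=2.114660; start (x,ẋ)=(0.548122, 1.070692) → end (x,ẋ)=(1.229975, 2.225056)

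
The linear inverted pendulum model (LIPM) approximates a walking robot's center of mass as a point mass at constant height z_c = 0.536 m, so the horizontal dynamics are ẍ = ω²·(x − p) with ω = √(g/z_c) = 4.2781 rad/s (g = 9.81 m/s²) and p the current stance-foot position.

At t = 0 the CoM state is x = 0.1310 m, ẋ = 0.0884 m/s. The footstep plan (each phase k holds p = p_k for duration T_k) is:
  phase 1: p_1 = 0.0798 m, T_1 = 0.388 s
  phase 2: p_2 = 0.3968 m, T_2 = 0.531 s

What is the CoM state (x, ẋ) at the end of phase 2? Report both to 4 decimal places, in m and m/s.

phase 1: p=0.0798, T=0.388, ωT=1.659903, cosh=2.724479, sinh=2.534321; start (x,ẋ)=(0.131000, 0.088400) → end (x,ẋ)=(0.271661, 0.795958)
phase 2: p=0.3968, T=0.531, ωT=2.271671, cosh=4.899365, sinh=4.796225; start (x,ẋ)=(0.271661, 0.795958) → end (x,ẋ)=(0.676056, 1.331996)

x = 0.6761, ẋ = 1.3320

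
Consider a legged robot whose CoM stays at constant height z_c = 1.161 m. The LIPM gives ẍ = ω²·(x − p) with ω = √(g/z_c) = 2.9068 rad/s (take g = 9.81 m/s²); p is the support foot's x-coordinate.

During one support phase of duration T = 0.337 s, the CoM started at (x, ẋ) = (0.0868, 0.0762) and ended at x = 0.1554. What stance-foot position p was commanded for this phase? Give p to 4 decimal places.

p = 0.0125

ωT = 2.9068·0.337 = 0.979592; cosh(ωT) = 1.519416, sinh(ωT) = 1.143952
x(T) = p + (x₀−p)·cosh(ωT) + (ẋ₀/ω)·sinh(ωT) ⇒ p·(1 − cosh) = x(T) − x₀·cosh − (ẋ₀/ω)·sinh
numerator   = 0.1554 − (0.0868)·1.519416 − (0.0762/2.9068)·1.143952 = -0.006473
denominator = 1 − 1.519416 = -0.519416
p = -0.006473 / -0.519416 = 0.0125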